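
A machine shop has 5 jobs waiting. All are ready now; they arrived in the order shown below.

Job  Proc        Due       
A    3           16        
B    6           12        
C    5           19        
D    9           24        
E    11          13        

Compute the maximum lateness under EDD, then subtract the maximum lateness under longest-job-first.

-8

EDD (increasing due date): B E A C D.
B: 0→6, due 12, lateness -6
E: 6→17, due 13, lateness 4
A: 17→20, due 16, lateness 4
C: 20→25, due 19, lateness 6
D: 25→34, due 24, lateness 10
Maximum = 10.
LPT (decreasing processing time): E D B C A.
E: 0→11, due 13, lateness -2
D: 11→20, due 24, lateness -4
B: 20→26, due 12, lateness 14
C: 26→31, due 19, lateness 12
A: 31→34, due 16, lateness 18
Maximum = 18.
Difference = 10 − 18 = -8.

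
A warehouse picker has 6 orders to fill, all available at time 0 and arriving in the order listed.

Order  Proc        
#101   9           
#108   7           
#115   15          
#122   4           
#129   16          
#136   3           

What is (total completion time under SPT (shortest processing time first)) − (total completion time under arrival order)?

SPT (increasing processing time): #136 #122 #108 #101 #115 #129.
#136: 0→3
#122: 3→7
#108: 7→14
#101: 14→23
#115: 23→38
#129: 38→54
Sum = 3+7+14+23+38+54 = 139.
FIFO (arrival order): #101 #108 #115 #122 #129 #136.
#101: 0→9
#108: 9→16
#115: 16→31
#122: 31→35
#129: 35→51
#136: 51→54
Sum = 9+16+31+35+51+54 = 196.
Difference = 139 − 196 = -57.

-57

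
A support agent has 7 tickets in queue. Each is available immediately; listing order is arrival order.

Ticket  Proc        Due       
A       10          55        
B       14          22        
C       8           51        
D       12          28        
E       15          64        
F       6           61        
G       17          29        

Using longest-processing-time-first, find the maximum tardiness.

30

LPT (decreasing processing time): G E B D A C F.
G: 0→17, due 29, tardiness 0
E: 17→32, due 64, tardiness 0
B: 32→46, due 22, tardiness 24
D: 46→58, due 28, tardiness 30
A: 58→68, due 55, tardiness 13
C: 68→76, due 51, tardiness 25
F: 76→82, due 61, tardiness 21
Maximum = 30.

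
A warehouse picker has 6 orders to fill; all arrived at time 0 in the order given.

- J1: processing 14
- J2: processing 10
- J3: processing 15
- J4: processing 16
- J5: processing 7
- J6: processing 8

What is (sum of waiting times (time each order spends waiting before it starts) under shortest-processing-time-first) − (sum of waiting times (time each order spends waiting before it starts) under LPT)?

SPT (increasing processing time): J5 J6 J2 J1 J3 J4.
J5: waits 0, runs 0→7
J6: waits 7, runs 7→15
J2: waits 15, runs 15→25
J1: waits 25, runs 25→39
J3: waits 39, runs 39→54
J4: waits 54, runs 54→70
Sum = 0+7+15+25+39+54 = 140.
LPT (decreasing processing time): J4 J3 J1 J2 J6 J5.
J4: waits 0, runs 0→16
J3: waits 16, runs 16→31
J1: waits 31, runs 31→45
J2: waits 45, runs 45→55
J6: waits 55, runs 55→63
J5: waits 63, runs 63→70
Sum = 0+16+31+45+55+63 = 210.
Difference = 140 − 210 = -70.

-70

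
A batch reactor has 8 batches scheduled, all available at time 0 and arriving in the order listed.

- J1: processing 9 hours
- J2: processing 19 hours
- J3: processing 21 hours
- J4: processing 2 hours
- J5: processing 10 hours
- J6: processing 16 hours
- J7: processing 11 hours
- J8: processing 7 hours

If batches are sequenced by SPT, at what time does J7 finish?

SPT (increasing processing time): J4 J8 J1 J5 J7 J6 J2 J3.
J4: 0→2
J8: 2→9
J1: 9→18
J5: 18→28
J7: 28→39

39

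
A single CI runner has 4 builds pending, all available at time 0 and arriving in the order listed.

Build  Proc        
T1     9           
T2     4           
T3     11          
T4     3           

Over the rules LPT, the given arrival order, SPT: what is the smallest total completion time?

LPT (decreasing processing time): T3 T1 T2 T4.
T3: 0→11
T1: 11→20
T2: 20→24
T4: 24→27
Sum = 11+20+24+27 = 82.
FIFO (arrival order): T1 T2 T3 T4.
T1: 0→9
T2: 9→13
T3: 13→24
T4: 24→27
Sum = 9+13+24+27 = 73.
SPT (increasing processing time): T4 T2 T1 T3.
T4: 0→3
T2: 3→7
T1: 7→16
T3: 16→27
Sum = 3+7+16+27 = 53.
LPT 82, FIFO 73, SPT 53 → minimum 53.

53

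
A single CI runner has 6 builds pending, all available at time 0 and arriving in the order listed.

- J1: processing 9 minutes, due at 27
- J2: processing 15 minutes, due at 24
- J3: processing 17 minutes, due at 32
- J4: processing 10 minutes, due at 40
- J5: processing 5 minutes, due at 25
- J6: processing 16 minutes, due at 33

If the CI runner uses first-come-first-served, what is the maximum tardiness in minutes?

FIFO (arrival order): J1 J2 J3 J4 J5 J6.
J1: 0→9, due 27, tardiness 0
J2: 9→24, due 24, tardiness 0
J3: 24→41, due 32, tardiness 9
J4: 41→51, due 40, tardiness 11
J5: 51→56, due 25, tardiness 31
J6: 56→72, due 33, tardiness 39
Maximum = 39.

39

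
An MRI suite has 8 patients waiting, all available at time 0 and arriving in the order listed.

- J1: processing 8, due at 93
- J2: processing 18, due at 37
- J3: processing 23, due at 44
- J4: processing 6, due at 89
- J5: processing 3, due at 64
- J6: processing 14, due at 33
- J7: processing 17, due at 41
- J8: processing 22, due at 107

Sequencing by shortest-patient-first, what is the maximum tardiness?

SPT (increasing processing time): J5 J4 J1 J6 J7 J2 J8 J3.
J5: 0→3, due 64, tardiness 0
J4: 3→9, due 89, tardiness 0
J1: 9→17, due 93, tardiness 0
J6: 17→31, due 33, tardiness 0
J7: 31→48, due 41, tardiness 7
J2: 48→66, due 37, tardiness 29
J8: 66→88, due 107, tardiness 0
J3: 88→111, due 44, tardiness 67
Maximum = 67.

67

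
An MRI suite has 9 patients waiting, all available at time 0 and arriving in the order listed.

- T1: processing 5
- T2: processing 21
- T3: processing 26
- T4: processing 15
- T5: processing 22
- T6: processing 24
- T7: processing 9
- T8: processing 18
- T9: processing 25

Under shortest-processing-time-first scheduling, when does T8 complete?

47

SPT (increasing processing time): T1 T7 T4 T8 T2 T5 T6 T9 T3.
T1: 0→5
T7: 5→14
T4: 14→29
T8: 29→47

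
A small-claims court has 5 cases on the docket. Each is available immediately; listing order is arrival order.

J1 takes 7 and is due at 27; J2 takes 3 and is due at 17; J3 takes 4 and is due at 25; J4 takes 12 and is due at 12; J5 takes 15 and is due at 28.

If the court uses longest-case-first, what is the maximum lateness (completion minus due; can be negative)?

24

LPT (decreasing processing time): J5 J4 J1 J3 J2.
J5: 0→15, due 28, lateness -13
J4: 15→27, due 12, lateness 15
J1: 27→34, due 27, lateness 7
J3: 34→38, due 25, lateness 13
J2: 38→41, due 17, lateness 24
Maximum = 24.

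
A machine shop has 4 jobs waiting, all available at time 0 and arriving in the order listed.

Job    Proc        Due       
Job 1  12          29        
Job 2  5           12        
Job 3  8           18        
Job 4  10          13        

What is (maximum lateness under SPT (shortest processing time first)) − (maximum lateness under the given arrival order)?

SPT (increasing processing time): Job 2 Job 3 Job 4 Job 1.
Job 2: 0→5, due 12, lateness -7
Job 3: 5→13, due 18, lateness -5
Job 4: 13→23, due 13, lateness 10
Job 1: 23→35, due 29, lateness 6
Maximum = 10.
FIFO (arrival order): Job 1 Job 2 Job 3 Job 4.
Job 1: 0→12, due 29, lateness -17
Job 2: 12→17, due 12, lateness 5
Job 3: 17→25, due 18, lateness 7
Job 4: 25→35, due 13, lateness 22
Maximum = 22.
Difference = 10 − 22 = -12.

-12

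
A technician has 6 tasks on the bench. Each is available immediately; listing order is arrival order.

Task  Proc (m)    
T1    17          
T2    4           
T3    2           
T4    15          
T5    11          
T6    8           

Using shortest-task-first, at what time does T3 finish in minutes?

2

SPT (increasing processing time): T3 T2 T6 T5 T4 T1.
T3: 0→2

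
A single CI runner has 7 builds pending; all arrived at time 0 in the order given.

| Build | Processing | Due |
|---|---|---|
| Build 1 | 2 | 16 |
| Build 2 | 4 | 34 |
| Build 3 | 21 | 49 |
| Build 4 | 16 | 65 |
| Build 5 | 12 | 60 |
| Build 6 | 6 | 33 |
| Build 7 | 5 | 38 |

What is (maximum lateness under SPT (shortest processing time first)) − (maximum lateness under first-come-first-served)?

-11

SPT (increasing processing time): Build 1 Build 2 Build 7 Build 6 Build 5 Build 4 Build 3.
Build 1: 0→2, due 16, lateness -14
Build 2: 2→6, due 34, lateness -28
Build 7: 6→11, due 38, lateness -27
Build 6: 11→17, due 33, lateness -16
Build 5: 17→29, due 60, lateness -31
Build 4: 29→45, due 65, lateness -20
Build 3: 45→66, due 49, lateness 17
Maximum = 17.
FIFO (arrival order): Build 1 Build 2 Build 3 Build 4 Build 5 Build 6 Build 7.
Build 1: 0→2, due 16, lateness -14
Build 2: 2→6, due 34, lateness -28
Build 3: 6→27, due 49, lateness -22
Build 4: 27→43, due 65, lateness -22
Build 5: 43→55, due 60, lateness -5
Build 6: 55→61, due 33, lateness 28
Build 7: 61→66, due 38, lateness 28
Maximum = 28.
Difference = 17 − 28 = -11.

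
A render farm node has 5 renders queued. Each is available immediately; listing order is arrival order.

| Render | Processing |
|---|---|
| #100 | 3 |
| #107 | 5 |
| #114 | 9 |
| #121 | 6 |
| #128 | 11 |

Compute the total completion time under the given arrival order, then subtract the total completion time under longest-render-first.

FIFO (arrival order): #100 #107 #114 #121 #128.
#100: 0→3
#107: 3→8
#114: 8→17
#121: 17→23
#128: 23→34
Sum = 3+8+17+23+34 = 85.
LPT (decreasing processing time): #128 #114 #121 #107 #100.
#128: 0→11
#114: 11→20
#121: 20→26
#107: 26→31
#100: 31→34
Sum = 11+20+26+31+34 = 122.
Difference = 85 − 122 = -37.

-37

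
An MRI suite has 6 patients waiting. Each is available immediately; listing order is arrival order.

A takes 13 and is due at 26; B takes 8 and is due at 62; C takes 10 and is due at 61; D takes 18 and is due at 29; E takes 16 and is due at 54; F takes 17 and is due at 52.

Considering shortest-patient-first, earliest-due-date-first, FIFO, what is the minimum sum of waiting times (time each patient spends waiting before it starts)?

SPT (increasing processing time): B C A E F D.
B: waits 0, runs 0→8
C: waits 8, runs 8→18
A: waits 18, runs 18→31
E: waits 31, runs 31→47
F: waits 47, runs 47→64
D: waits 64, runs 64→82
Sum = 0+8+18+31+47+64 = 168.
EDD (increasing due date): A D F E C B.
A: waits 0, runs 0→13
D: waits 13, runs 13→31
F: waits 31, runs 31→48
E: waits 48, runs 48→64
C: waits 64, runs 64→74
B: waits 74, runs 74→82
Sum = 0+13+31+48+64+74 = 230.
FIFO (arrival order): A B C D E F.
A: waits 0, runs 0→13
B: waits 13, runs 13→21
C: waits 21, runs 21→31
D: waits 31, runs 31→49
E: waits 49, runs 49→65
F: waits 65, runs 65→82
Sum = 0+13+21+31+49+65 = 179.
SPT 168, EDD 230, FIFO 179 → minimum 168.

168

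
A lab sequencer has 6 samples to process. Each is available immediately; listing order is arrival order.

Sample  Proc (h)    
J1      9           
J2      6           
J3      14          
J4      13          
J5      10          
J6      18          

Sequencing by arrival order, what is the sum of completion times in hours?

FIFO (arrival order): J1 J2 J3 J4 J5 J6.
J1: 0→9
J2: 9→15
J3: 15→29
J4: 29→42
J5: 42→52
J6: 52→70
Sum = 9+15+29+42+52+70 = 217.

217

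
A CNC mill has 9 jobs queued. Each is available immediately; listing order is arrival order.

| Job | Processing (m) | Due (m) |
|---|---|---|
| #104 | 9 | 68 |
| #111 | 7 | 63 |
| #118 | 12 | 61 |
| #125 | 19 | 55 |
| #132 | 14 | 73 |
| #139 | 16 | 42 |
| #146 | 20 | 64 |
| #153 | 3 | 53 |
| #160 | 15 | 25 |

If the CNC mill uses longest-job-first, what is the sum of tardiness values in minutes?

252

LPT (decreasing processing time): #146 #125 #139 #160 #132 #118 #104 #111 #153.
#146: 0→20, due 64, tardiness 0
#125: 20→39, due 55, tardiness 0
#139: 39→55, due 42, tardiness 13
#160: 55→70, due 25, tardiness 45
#132: 70→84, due 73, tardiness 11
#118: 84→96, due 61, tardiness 35
#104: 96→105, due 68, tardiness 37
#111: 105→112, due 63, tardiness 49
#153: 112→115, due 53, tardiness 62
Sum = 0+0+13+45+11+35+37+49+62 = 252.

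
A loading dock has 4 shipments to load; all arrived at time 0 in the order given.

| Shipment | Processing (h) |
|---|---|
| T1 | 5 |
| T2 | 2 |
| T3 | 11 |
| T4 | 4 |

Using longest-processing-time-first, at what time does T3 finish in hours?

11

LPT (decreasing processing time): T3 T1 T4 T2.
T3: 0→11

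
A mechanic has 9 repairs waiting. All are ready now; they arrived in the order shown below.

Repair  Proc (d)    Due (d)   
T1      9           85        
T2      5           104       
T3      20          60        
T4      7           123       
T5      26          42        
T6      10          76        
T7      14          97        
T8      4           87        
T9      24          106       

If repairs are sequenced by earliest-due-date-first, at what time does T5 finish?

EDD (increasing due date): T5 T3 T6 T1 T8 T7 T2 T9 T4.
T5: 0→26

26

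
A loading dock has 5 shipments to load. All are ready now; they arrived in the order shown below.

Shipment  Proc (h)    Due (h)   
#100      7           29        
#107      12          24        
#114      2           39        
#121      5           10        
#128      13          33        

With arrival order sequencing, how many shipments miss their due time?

FIFO (arrival order): #100 #107 #114 #121 #128.
#100: 0→7, due 29, tardiness 0
#107: 7→19, due 24, tardiness 0
#114: 19→21, due 39, tardiness 0
#121: 21→26, due 10, tardiness 16
#128: 26→39, due 33, tardiness 6
Late shipments: 2.

2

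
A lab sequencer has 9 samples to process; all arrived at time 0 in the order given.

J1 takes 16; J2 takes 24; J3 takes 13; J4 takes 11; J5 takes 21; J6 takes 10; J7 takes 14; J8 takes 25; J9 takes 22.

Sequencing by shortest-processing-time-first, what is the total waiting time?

SPT (increasing processing time): J6 J4 J3 J7 J1 J5 J9 J2 J8.
J6: waits 0, runs 0→10
J4: waits 10, runs 10→21
J3: waits 21, runs 21→34
J7: waits 34, runs 34→48
J1: waits 48, runs 48→64
J5: waits 64, runs 64→85
J9: waits 85, runs 85→107
J2: waits 107, runs 107→131
J8: waits 131, runs 131→156
Sum = 0+10+21+34+48+64+85+107+131 = 500.

500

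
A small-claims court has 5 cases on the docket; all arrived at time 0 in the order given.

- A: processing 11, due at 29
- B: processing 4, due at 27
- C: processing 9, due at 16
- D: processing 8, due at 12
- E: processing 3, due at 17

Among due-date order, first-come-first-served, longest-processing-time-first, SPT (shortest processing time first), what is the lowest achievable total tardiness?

EDD (increasing due date): D C E B A.
D: 0→8, due 12, tardiness 0
C: 8→17, due 16, tardiness 1
E: 17→20, due 17, tardiness 3
B: 20→24, due 27, tardiness 0
A: 24→35, due 29, tardiness 6
Sum = 0+1+3+0+6 = 10.
FIFO (arrival order): A B C D E.
A: 0→11, due 29, tardiness 0
B: 11→15, due 27, tardiness 0
C: 15→24, due 16, tardiness 8
D: 24→32, due 12, tardiness 20
E: 32→35, due 17, tardiness 18
Sum = 0+0+8+20+18 = 46.
LPT (decreasing processing time): A C D B E.
A: 0→11, due 29, tardiness 0
C: 11→20, due 16, tardiness 4
D: 20→28, due 12, tardiness 16
B: 28→32, due 27, tardiness 5
E: 32→35, due 17, tardiness 18
Sum = 0+4+16+5+18 = 43.
SPT (increasing processing time): E B D C A.
E: 0→3, due 17, tardiness 0
B: 3→7, due 27, tardiness 0
D: 7→15, due 12, tardiness 3
C: 15→24, due 16, tardiness 8
A: 24→35, due 29, tardiness 6
Sum = 0+0+3+8+6 = 17.
EDD 10, FIFO 46, LPT 43, SPT 17 → minimum 10.

10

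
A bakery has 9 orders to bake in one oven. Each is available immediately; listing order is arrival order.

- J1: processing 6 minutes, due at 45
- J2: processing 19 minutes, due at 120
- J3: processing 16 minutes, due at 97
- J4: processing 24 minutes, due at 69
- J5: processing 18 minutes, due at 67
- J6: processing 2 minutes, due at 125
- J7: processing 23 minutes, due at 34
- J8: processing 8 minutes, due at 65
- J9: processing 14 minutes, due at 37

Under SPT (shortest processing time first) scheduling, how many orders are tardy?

SPT (increasing processing time): J6 J1 J8 J9 J3 J5 J2 J7 J4.
J6: 0→2, due 125, tardiness 0
J1: 2→8, due 45, tardiness 0
J8: 8→16, due 65, tardiness 0
J9: 16→30, due 37, tardiness 0
J3: 30→46, due 97, tardiness 0
J5: 46→64, due 67, tardiness 0
J2: 64→83, due 120, tardiness 0
J7: 83→106, due 34, tardiness 72
J4: 106→130, due 69, tardiness 61
Late orders: 2.

2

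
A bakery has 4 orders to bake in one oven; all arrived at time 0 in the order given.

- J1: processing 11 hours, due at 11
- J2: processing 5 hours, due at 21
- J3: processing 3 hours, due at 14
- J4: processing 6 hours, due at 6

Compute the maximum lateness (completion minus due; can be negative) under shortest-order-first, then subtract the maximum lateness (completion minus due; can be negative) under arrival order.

-5

SPT (increasing processing time): J3 J2 J4 J1.
J3: 0→3, due 14, lateness -11
J2: 3→8, due 21, lateness -13
J4: 8→14, due 6, lateness 8
J1: 14→25, due 11, lateness 14
Maximum = 14.
FIFO (arrival order): J1 J2 J3 J4.
J1: 0→11, due 11, lateness 0
J2: 11→16, due 21, lateness -5
J3: 16→19, due 14, lateness 5
J4: 19→25, due 6, lateness 19
Maximum = 19.
Difference = 14 − 19 = -5.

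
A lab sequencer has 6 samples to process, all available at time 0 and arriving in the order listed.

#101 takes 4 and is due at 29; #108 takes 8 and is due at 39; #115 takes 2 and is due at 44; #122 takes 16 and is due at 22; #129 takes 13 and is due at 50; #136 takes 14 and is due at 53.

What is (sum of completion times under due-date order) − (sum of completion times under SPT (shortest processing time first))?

EDD (increasing due date): #122 #101 #108 #115 #129 #136.
#122: 0→16
#101: 16→20
#108: 20→28
#115: 28→30
#129: 30→43
#136: 43→57
Sum = 16+20+28+30+43+57 = 194.
SPT (increasing processing time): #115 #101 #108 #129 #136 #122.
#115: 0→2
#101: 2→6
#108: 6→14
#129: 14→27
#136: 27→41
#122: 41→57
Sum = 2+6+14+27+41+57 = 147.
Difference = 194 − 147 = 47.

47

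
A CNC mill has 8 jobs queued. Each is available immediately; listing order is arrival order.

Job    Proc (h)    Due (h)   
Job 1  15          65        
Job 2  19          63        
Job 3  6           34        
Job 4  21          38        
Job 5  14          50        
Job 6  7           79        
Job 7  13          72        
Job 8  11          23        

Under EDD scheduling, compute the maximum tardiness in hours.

27

EDD (increasing due date): Job 8 Job 3 Job 4 Job 5 Job 2 Job 1 Job 7 Job 6.
Job 8: 0→11, due 23, tardiness 0
Job 3: 11→17, due 34, tardiness 0
Job 4: 17→38, due 38, tardiness 0
Job 5: 38→52, due 50, tardiness 2
Job 2: 52→71, due 63, tardiness 8
Job 1: 71→86, due 65, tardiness 21
Job 7: 86→99, due 72, tardiness 27
Job 6: 99→106, due 79, tardiness 27
Maximum = 27.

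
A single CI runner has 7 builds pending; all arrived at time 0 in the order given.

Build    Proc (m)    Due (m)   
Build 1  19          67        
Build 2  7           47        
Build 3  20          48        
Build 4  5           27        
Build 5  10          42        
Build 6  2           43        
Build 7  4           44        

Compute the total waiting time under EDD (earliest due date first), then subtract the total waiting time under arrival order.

EDD (increasing due date): Build 4 Build 5 Build 6 Build 7 Build 2 Build 3 Build 1.
Build 4: waits 0, runs 0→5
Build 5: waits 5, runs 5→15
Build 6: waits 15, runs 15→17
Build 7: waits 17, runs 17→21
Build 2: waits 21, runs 21→28
Build 3: waits 28, runs 28→48
Build 1: waits 48, runs 48→67
Sum = 0+5+15+17+21+28+48 = 134.
FIFO (arrival order): Build 1 Build 2 Build 3 Build 4 Build 5 Build 6 Build 7.
Build 1: waits 0, runs 0→19
Build 2: waits 19, runs 19→26
Build 3: waits 26, runs 26→46
Build 4: waits 46, runs 46→51
Build 5: waits 51, runs 51→61
Build 6: waits 61, runs 61→63
Build 7: waits 63, runs 63→67
Sum = 0+19+26+46+51+61+63 = 266.
Difference = 134 − 266 = -132.

-132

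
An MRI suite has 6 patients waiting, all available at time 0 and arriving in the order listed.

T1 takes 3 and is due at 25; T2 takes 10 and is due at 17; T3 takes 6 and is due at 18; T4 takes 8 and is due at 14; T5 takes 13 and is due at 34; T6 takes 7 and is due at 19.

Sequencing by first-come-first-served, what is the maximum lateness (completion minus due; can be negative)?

28

FIFO (arrival order): T1 T2 T3 T4 T5 T6.
T1: 0→3, due 25, lateness -22
T2: 3→13, due 17, lateness -4
T3: 13→19, due 18, lateness 1
T4: 19→27, due 14, lateness 13
T5: 27→40, due 34, lateness 6
T6: 40→47, due 19, lateness 28
Maximum = 28.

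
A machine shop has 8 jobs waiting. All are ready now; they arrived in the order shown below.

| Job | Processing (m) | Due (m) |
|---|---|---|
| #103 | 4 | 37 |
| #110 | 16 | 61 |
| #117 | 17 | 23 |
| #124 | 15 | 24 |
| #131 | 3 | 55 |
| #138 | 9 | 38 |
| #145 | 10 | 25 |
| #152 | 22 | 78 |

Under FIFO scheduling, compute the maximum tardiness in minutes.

FIFO (arrival order): #103 #110 #117 #124 #131 #138 #145 #152.
#103: 0→4, due 37, tardiness 0
#110: 4→20, due 61, tardiness 0
#117: 20→37, due 23, tardiness 14
#124: 37→52, due 24, tardiness 28
#131: 52→55, due 55, tardiness 0
#138: 55→64, due 38, tardiness 26
#145: 64→74, due 25, tardiness 49
#152: 74→96, due 78, tardiness 18
Maximum = 49.

49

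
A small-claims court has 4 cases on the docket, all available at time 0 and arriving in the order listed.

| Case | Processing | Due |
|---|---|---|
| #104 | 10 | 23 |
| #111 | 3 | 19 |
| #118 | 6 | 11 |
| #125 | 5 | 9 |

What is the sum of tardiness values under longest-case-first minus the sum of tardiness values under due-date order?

21

LPT (decreasing processing time): #104 #118 #125 #111.
#104: 0→10, due 23, tardiness 0
#118: 10→16, due 11, tardiness 5
#125: 16→21, due 9, tardiness 12
#111: 21→24, due 19, tardiness 5
Sum = 0+5+12+5 = 22.
EDD (increasing due date): #125 #118 #111 #104.
#125: 0→5, due 9, tardiness 0
#118: 5→11, due 11, tardiness 0
#111: 11→14, due 19, tardiness 0
#104: 14→24, due 23, tardiness 1
Sum = 0+0+0+1 = 1.
Difference = 22 − 1 = 21.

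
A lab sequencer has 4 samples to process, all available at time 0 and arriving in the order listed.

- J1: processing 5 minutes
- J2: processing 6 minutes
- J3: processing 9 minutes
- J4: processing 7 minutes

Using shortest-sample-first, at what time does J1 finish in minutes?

5

SPT (increasing processing time): J1 J2 J4 J3.
J1: 0→5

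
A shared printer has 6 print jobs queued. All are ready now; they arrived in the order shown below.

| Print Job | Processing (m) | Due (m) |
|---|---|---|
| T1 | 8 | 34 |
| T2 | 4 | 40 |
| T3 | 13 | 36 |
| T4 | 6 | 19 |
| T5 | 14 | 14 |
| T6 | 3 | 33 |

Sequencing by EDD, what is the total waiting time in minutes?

132

EDD (increasing due date): T5 T4 T6 T1 T3 T2.
T5: waits 0, runs 0→14
T4: waits 14, runs 14→20
T6: waits 20, runs 20→23
T1: waits 23, runs 23→31
T3: waits 31, runs 31→44
T2: waits 44, runs 44→48
Sum = 0+14+20+23+31+44 = 132.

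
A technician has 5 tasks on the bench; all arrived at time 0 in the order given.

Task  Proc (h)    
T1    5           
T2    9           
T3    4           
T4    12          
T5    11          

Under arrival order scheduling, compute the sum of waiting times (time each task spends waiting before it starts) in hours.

67

FIFO (arrival order): T1 T2 T3 T4 T5.
T1: waits 0, runs 0→5
T2: waits 5, runs 5→14
T3: waits 14, runs 14→18
T4: waits 18, runs 18→30
T5: waits 30, runs 30→41
Sum = 0+5+14+18+30 = 67.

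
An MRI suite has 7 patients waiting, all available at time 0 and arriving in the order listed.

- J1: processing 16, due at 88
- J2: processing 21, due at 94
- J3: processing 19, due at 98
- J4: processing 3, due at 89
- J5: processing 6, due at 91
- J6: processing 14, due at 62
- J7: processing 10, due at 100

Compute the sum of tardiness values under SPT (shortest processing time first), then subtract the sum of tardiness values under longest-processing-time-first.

-8

SPT (increasing processing time): J4 J5 J7 J6 J1 J3 J2.
J4: 0→3, due 89, tardiness 0
J5: 3→9, due 91, tardiness 0
J7: 9→19, due 100, tardiness 0
J6: 19→33, due 62, tardiness 0
J1: 33→49, due 88, tardiness 0
J3: 49→68, due 98, tardiness 0
J2: 68→89, due 94, tardiness 0
Sum = 0+0+0+0+0+0+0 = 0.
LPT (decreasing processing time): J2 J3 J1 J6 J7 J5 J4.
J2: 0→21, due 94, tardiness 0
J3: 21→40, due 98, tardiness 0
J1: 40→56, due 88, tardiness 0
J6: 56→70, due 62, tardiness 8
J7: 70→80, due 100, tardiness 0
J5: 80→86, due 91, tardiness 0
J4: 86→89, due 89, tardiness 0
Sum = 0+0+0+8+0+0+0 = 8.
Difference = 0 − 8 = -8.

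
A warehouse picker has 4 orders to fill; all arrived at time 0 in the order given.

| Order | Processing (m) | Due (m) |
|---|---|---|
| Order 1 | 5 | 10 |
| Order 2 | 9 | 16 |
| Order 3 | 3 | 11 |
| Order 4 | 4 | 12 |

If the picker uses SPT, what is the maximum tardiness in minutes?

SPT (increasing processing time): Order 3 Order 4 Order 1 Order 2.
Order 3: 0→3, due 11, tardiness 0
Order 4: 3→7, due 12, tardiness 0
Order 1: 7→12, due 10, tardiness 2
Order 2: 12→21, due 16, tardiness 5
Maximum = 5.

5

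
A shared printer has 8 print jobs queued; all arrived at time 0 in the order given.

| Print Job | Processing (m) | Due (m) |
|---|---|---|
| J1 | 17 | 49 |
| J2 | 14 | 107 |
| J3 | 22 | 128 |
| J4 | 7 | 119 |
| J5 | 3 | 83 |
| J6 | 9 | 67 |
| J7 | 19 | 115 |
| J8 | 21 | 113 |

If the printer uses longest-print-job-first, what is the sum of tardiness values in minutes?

94

LPT (decreasing processing time): J3 J8 J7 J1 J2 J6 J4 J5.
J3: 0→22, due 128, tardiness 0
J8: 22→43, due 113, tardiness 0
J7: 43→62, due 115, tardiness 0
J1: 62→79, due 49, tardiness 30
J2: 79→93, due 107, tardiness 0
J6: 93→102, due 67, tardiness 35
J4: 102→109, due 119, tardiness 0
J5: 109→112, due 83, tardiness 29
Sum = 0+0+0+30+0+35+0+29 = 94.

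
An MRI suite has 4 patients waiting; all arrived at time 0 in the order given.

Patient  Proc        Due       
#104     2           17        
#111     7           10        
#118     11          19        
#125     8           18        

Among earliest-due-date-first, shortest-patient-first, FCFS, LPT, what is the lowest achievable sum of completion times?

56

EDD (increasing due date): #111 #104 #125 #118.
#111: 0→7
#104: 7→9
#125: 9→17
#118: 17→28
Sum = 7+9+17+28 = 61.
SPT (increasing processing time): #104 #111 #125 #118.
#104: 0→2
#111: 2→9
#125: 9→17
#118: 17→28
Sum = 2+9+17+28 = 56.
FIFO (arrival order): #104 #111 #118 #125.
#104: 0→2
#111: 2→9
#118: 9→20
#125: 20→28
Sum = 2+9+20+28 = 59.
LPT (decreasing processing time): #118 #125 #111 #104.
#118: 0→11
#125: 11→19
#111: 19→26
#104: 26→28
Sum = 11+19+26+28 = 84.
EDD 61, SPT 56, FIFO 59, LPT 84 → minimum 56.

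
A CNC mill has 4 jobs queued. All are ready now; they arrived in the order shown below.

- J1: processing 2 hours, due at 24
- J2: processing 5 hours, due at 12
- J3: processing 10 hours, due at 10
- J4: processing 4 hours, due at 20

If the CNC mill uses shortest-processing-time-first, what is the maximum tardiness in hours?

11

SPT (increasing processing time): J1 J4 J2 J3.
J1: 0→2, due 24, tardiness 0
J4: 2→6, due 20, tardiness 0
J2: 6→11, due 12, tardiness 0
J3: 11→21, due 10, tardiness 11
Maximum = 11.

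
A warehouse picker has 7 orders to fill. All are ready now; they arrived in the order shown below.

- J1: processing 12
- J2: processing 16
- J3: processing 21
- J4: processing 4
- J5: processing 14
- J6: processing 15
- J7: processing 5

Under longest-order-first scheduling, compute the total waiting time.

LPT (decreasing processing time): J3 J2 J6 J5 J1 J7 J4.
J3: waits 0, runs 0→21
J2: waits 21, runs 21→37
J6: waits 37, runs 37→52
J5: waits 52, runs 52→66
J1: waits 66, runs 66→78
J7: waits 78, runs 78→83
J4: waits 83, runs 83→87
Sum = 0+21+37+52+66+78+83 = 337.

337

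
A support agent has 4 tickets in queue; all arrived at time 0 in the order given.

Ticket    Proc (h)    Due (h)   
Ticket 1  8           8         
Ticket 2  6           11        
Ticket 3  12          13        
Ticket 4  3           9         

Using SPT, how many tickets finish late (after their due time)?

2

SPT (increasing processing time): Ticket 4 Ticket 2 Ticket 1 Ticket 3.
Ticket 4: 0→3, due 9, tardiness 0
Ticket 2: 3→9, due 11, tardiness 0
Ticket 1: 9→17, due 8, tardiness 9
Ticket 3: 17→29, due 13, tardiness 16
Late tickets: 2.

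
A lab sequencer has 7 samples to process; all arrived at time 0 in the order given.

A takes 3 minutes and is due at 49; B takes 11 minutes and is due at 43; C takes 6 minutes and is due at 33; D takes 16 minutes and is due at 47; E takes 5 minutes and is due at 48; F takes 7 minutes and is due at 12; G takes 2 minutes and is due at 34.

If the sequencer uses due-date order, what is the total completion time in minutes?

200

EDD (increasing due date): F C G B D E A.
F: 0→7
C: 7→13
G: 13→15
B: 15→26
D: 26→42
E: 42→47
A: 47→50
Sum = 7+13+15+26+42+47+50 = 200.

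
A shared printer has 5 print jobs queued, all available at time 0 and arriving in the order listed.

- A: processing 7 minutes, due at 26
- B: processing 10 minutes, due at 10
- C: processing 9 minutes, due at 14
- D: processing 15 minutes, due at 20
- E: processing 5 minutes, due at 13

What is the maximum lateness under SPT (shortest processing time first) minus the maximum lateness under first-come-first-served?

-7

SPT (increasing processing time): E A C B D.
E: 0→5, due 13, lateness -8
A: 5→12, due 26, lateness -14
C: 12→21, due 14, lateness 7
B: 21→31, due 10, lateness 21
D: 31→46, due 20, lateness 26
Maximum = 26.
FIFO (arrival order): A B C D E.
A: 0→7, due 26, lateness -19
B: 7→17, due 10, lateness 7
C: 17→26, due 14, lateness 12
D: 26→41, due 20, lateness 21
E: 41→46, due 13, lateness 33
Maximum = 33.
Difference = 26 − 33 = -7.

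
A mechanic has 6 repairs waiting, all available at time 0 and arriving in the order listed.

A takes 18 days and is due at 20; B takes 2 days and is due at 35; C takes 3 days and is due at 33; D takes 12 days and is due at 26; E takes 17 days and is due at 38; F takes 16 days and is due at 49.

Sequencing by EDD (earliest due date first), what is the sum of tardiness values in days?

37

EDD (increasing due date): A D C B E F.
A: 0→18, due 20, tardiness 0
D: 18→30, due 26, tardiness 4
C: 30→33, due 33, tardiness 0
B: 33→35, due 35, tardiness 0
E: 35→52, due 38, tardiness 14
F: 52→68, due 49, tardiness 19
Sum = 0+4+0+0+14+19 = 37.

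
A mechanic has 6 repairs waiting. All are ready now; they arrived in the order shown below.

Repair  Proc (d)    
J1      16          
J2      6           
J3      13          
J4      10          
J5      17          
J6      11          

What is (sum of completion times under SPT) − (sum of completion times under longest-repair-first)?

-75

SPT (increasing processing time): J2 J4 J6 J3 J1 J5.
J2: 0→6
J4: 6→16
J6: 16→27
J3: 27→40
J1: 40→56
J5: 56→73
Sum = 6+16+27+40+56+73 = 218.
LPT (decreasing processing time): J5 J1 J3 J6 J4 J2.
J5: 0→17
J1: 17→33
J3: 33→46
J6: 46→57
J4: 57→67
J2: 67→73
Sum = 17+33+46+57+67+73 = 293.
Difference = 218 − 293 = -75.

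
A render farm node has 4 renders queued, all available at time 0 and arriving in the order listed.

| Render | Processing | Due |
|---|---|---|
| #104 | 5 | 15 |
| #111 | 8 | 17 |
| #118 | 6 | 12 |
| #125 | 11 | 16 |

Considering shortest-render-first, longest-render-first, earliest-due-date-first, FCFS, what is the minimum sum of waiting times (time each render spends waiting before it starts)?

35

SPT (increasing processing time): #104 #118 #111 #125.
#104: waits 0, runs 0→5
#118: waits 5, runs 5→11
#111: waits 11, runs 11→19
#125: waits 19, runs 19→30
Sum = 0+5+11+19 = 35.
LPT (decreasing processing time): #125 #111 #118 #104.
#125: waits 0, runs 0→11
#111: waits 11, runs 11→19
#118: waits 19, runs 19→25
#104: waits 25, runs 25→30
Sum = 0+11+19+25 = 55.
EDD (increasing due date): #118 #104 #125 #111.
#118: waits 0, runs 0→6
#104: waits 6, runs 6→11
#125: waits 11, runs 11→22
#111: waits 22, runs 22→30
Sum = 0+6+11+22 = 39.
FIFO (arrival order): #104 #111 #118 #125.
#104: waits 0, runs 0→5
#111: waits 5, runs 5→13
#118: waits 13, runs 13→19
#125: waits 19, runs 19→30
Sum = 0+5+13+19 = 37.
SPT 35, LPT 55, EDD 39, FIFO 37 → minimum 35.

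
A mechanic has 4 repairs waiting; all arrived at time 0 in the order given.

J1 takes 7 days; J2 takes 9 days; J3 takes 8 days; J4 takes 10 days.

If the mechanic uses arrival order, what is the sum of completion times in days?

FIFO (arrival order): J1 J2 J3 J4.
J1: 0→7
J2: 7→16
J3: 16→24
J4: 24→34
Sum = 7+16+24+34 = 81.

81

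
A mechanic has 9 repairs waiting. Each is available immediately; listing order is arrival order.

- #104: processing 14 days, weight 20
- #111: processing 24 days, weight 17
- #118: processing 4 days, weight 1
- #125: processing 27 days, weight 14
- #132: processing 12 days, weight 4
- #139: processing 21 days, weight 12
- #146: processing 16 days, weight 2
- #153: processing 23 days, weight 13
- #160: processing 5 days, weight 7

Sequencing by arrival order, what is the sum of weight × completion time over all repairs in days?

6573

FIFO (arrival order): #104 #111 #118 #125 #132 #139 #146 #153 #160.
#104: finishes 14, weight 20, w·C = 280
#111: finishes 38, weight 17, w·C = 646
#118: finishes 42, weight 1, w·C = 42
#125: finishes 69, weight 14, w·C = 966
#132: finishes 81, weight 4, w·C = 324
#139: finishes 102, weight 12, w·C = 1224
#146: finishes 118, weight 2, w·C = 236
#153: finishes 141, weight 13, w·C = 1833
#160: finishes 146, weight 7, w·C = 1022
Sum = 280+646+42+966+324+1224+236+1833+1022 = 6573.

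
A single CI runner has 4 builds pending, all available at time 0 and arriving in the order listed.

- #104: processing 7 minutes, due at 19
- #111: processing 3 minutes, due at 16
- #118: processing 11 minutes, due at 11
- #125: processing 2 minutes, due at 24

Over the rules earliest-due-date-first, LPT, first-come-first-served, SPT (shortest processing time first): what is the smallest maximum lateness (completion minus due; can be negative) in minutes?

EDD (increasing due date): #118 #111 #104 #125.
#118: 0→11, due 11, lateness 0
#111: 11→14, due 16, lateness -2
#104: 14→21, due 19, lateness 2
#125: 21→23, due 24, lateness -1
Maximum = 2.
LPT (decreasing processing time): #118 #104 #111 #125.
#118: 0→11, due 11, lateness 0
#104: 11→18, due 19, lateness -1
#111: 18→21, due 16, lateness 5
#125: 21→23, due 24, lateness -1
Maximum = 5.
FIFO (arrival order): #104 #111 #118 #125.
#104: 0→7, due 19, lateness -12
#111: 7→10, due 16, lateness -6
#118: 10→21, due 11, lateness 10
#125: 21→23, due 24, lateness -1
Maximum = 10.
SPT (increasing processing time): #125 #111 #104 #118.
#125: 0→2, due 24, lateness -22
#111: 2→5, due 16, lateness -11
#104: 5→12, due 19, lateness -7
#118: 12→23, due 11, lateness 12
Maximum = 12.
EDD 2, LPT 5, FIFO 10, SPT 12 → minimum 2.

2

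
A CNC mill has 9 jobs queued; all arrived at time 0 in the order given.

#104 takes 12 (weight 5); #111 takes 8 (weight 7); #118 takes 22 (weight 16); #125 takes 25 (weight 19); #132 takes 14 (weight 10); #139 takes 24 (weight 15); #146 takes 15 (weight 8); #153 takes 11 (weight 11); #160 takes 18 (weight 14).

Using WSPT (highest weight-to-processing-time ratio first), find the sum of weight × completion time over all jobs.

7945

WSPT (decreasing weight/processing-time ratio): #153 #111 #160 #125 #118 #132 #139 #146 #104.
#153: finishes 11, weight 11, w·C = 121
#111: finishes 19, weight 7, w·C = 133
#160: finishes 37, weight 14, w·C = 518
#125: finishes 62, weight 19, w·C = 1178
#118: finishes 84, weight 16, w·C = 1344
#132: finishes 98, weight 10, w·C = 980
#139: finishes 122, weight 15, w·C = 1830
#146: finishes 137, weight 8, w·C = 1096
#104: finishes 149, weight 5, w·C = 745
Sum = 121+133+518+1178+1344+980+1830+1096+745 = 7945.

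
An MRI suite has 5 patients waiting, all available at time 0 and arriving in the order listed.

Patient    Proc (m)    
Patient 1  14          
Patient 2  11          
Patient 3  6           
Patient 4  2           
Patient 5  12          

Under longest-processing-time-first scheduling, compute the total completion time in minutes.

LPT (decreasing processing time): Patient 1 Patient 5 Patient 2 Patient 3 Patient 4.
Patient 1: 0→14
Patient 5: 14→26
Patient 2: 26→37
Patient 3: 37→43
Patient 4: 43→45
Sum = 14+26+37+43+45 = 165.

165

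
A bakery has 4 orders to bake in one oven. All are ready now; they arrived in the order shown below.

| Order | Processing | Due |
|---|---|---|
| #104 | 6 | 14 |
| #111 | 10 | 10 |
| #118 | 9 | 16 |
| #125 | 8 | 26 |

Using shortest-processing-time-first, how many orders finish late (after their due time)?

2

SPT (increasing processing time): #104 #125 #118 #111.
#104: 0→6, due 14, tardiness 0
#125: 6→14, due 26, tardiness 0
#118: 14→23, due 16, tardiness 7
#111: 23→33, due 10, tardiness 23
Late orders: 2.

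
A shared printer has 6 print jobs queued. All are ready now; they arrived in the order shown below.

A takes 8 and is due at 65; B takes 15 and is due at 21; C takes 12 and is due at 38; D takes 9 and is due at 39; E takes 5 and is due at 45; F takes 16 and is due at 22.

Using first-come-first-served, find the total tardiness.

FIFO (arrival order): A B C D E F.
A: 0→8, due 65, tardiness 0
B: 8→23, due 21, tardiness 2
C: 23→35, due 38, tardiness 0
D: 35→44, due 39, tardiness 5
E: 44→49, due 45, tardiness 4
F: 49→65, due 22, tardiness 43
Sum = 0+2+0+5+4+43 = 54.

54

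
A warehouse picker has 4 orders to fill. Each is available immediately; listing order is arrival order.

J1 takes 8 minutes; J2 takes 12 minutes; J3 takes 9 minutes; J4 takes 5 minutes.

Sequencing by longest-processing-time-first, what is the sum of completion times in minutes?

96

LPT (decreasing processing time): J2 J3 J1 J4.
J2: 0→12
J3: 12→21
J1: 21→29
J4: 29→34
Sum = 12+21+29+34 = 96.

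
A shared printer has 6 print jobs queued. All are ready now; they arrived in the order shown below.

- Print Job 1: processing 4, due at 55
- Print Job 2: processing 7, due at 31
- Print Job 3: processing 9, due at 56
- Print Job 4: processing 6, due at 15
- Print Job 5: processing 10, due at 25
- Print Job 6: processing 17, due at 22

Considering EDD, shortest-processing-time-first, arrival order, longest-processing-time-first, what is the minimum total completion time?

146

EDD (increasing due date): Print Job 4 Print Job 6 Print Job 5 Print Job 2 Print Job 1 Print Job 3.
Print Job 4: 0→6
Print Job 6: 6→23
Print Job 5: 23→33
Print Job 2: 33→40
Print Job 1: 40→44
Print Job 3: 44→53
Sum = 6+23+33+40+44+53 = 199.
SPT (increasing processing time): Print Job 1 Print Job 4 Print Job 2 Print Job 3 Print Job 5 Print Job 6.
Print Job 1: 0→4
Print Job 4: 4→10
Print Job 2: 10→17
Print Job 3: 17→26
Print Job 5: 26→36
Print Job 6: 36→53
Sum = 4+10+17+26+36+53 = 146.
FIFO (arrival order): Print Job 1 Print Job 2 Print Job 3 Print Job 4 Print Job 5 Print Job 6.
Print Job 1: 0→4
Print Job 2: 4→11
Print Job 3: 11→20
Print Job 4: 20→26
Print Job 5: 26→36
Print Job 6: 36→53
Sum = 4+11+20+26+36+53 = 150.
LPT (decreasing processing time): Print Job 6 Print Job 5 Print Job 3 Print Job 2 Print Job 4 Print Job 1.
Print Job 6: 0→17
Print Job 5: 17→27
Print Job 3: 27→36
Print Job 2: 36→43
Print Job 4: 43→49
Print Job 1: 49→53
Sum = 17+27+36+43+49+53 = 225.
EDD 199, SPT 146, FIFO 150, LPT 225 → minimum 146.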